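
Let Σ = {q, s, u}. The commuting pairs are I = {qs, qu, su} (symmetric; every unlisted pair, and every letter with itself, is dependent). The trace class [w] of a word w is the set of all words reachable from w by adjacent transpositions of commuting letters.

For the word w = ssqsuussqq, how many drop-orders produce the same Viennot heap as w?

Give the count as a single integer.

drop 0:s onto floor
drop 1:s onto {0:s}
drop 2:q onto floor
drop 3:s onto {1:s}
drop 4:u onto floor
drop 5:u onto {4:u}
drop 6:s onto {3:s}
drop 7:s onto {6:s}
drop 8:q onto {2:q}
drop 9:q onto {8:q}
ground layer = {0:s, 2:q, 4:u}
drop-orders for the pieces not yet dropped (sum over which currently-grounded one goes next):
  1 to go: {5} 1  {7} 1  {9} 1
  2 to go: {4,5} 1  {5,7} 2  {5,9} 2  {6,7} 1  {7,9} 2  {8,9} 1
  3 to go: {2,8,9} 1  {3,6,7} 1  {4,5,7} 3  {4,5,9} 3  {5,6,7} 3  {5,7,9} 6  {5,8,9} 3  {6,7,9} 3  {7,8,9} 3
  4 to go: {1,3,6,7} 1  {2,5,8,9} 4  {2,7,8,9} 4  {3,5,6,7} 4  {3,6,7,9} 4  {4,5,6,7} 6  {4,5,7,9} 12  {4,5,8,9} 6  {5,6,7,9} 12  {5,7,8,9} 12  {6,7,8,9} 6
  5 to go: {0,1,3,6,7} 1  {1,3,5,6,7} 5  {1,3,6,7,9} 5  {2,4,5,8,9} 10  {2,5,7,8,9} 20  {2,6,7,8,9} 10  {3,4,5,6,7} 10  {3,5,6,7,9} 20  {3,6,7,8,9} 10  {4,5,6,7,9} 30  {4,5,7,8,9} 30  {5,6,7,8,9} 30
  6 to go: {0,1,3,5,6,7} 6  {0,1,3,6,7,9} 6  {1,3,4,5,6,7} 15  {1,3,5,6,7,9} 30  {1,3,6,7,8,9} 15  {2,3,6,7,8,9} 20  {2,4,5,7,8,9} 60  {2,5,6,7,8,9} 60  {3,4,5,6,7,9} 60  {3,5,6,7,8,9} 60  {4,5,6,7,8,9} 90
  7 to go: {0,1,3,4,5,6,7} 21  {0,1,3,5,6,7,9} 42  {0,1,3,6,7,8,9} 21  {1,2,3,6,7,8,9} 35  {1,3,4,5,6,7,9} 105  {1,3,5,6,7,8,9} 105  {2,3,5,6,7,8,9} 140  {2,4,5,6,7,8,9} 210  {3,4,5,6,7,8,9} 210
  8 to go: {0,1,2,3,6,7,8,9} 56  {0,1,3,4,5,6,7,9} 168  {0,1,3,5,6,7,8,9} 168  {1,2,3,5,6,7,8,9} 280  {1,3,4,5,6,7,8,9} 420  {2,3,4,5,6,7,8,9} 560
  if 0:s drops first: 1260 orders
  if 2:q drops first: 756 orders
  if 4:u drops first: 504 orders
heap linearizations: 2520

2520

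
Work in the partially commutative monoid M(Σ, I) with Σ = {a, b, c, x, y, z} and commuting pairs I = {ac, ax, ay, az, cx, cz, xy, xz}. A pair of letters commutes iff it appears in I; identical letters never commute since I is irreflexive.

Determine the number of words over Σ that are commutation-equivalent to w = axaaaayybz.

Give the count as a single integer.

168

piece 0:a — minimal
piece 1:x — minimal
piece 2:a rests on {0:a}
piece 3:a rests on {2:a}
piece 4:a rests on {3:a}
piece 5:a rests on {4:a}
piece 6:y — minimal
piece 7:y rests on {6:y}
piece 8:b rests on {1:x, 5:a, 7:y}
piece 9:z rests on {8:b}
minimal pieces: {0:a, 1:x, 6:y}
ways to finish when only these pieces remain (= sum over removing one remaining piece with nothing left below it):
  1 left: {9}→1
  2 left: {8,9}→1
  3 left: {1,8,9}→1  {5,8,9}→1  {7,8,9}→1
  4 left: {1,5,8,9}→2  {1,7,8,9}→2  {4,5,8,9}→1  {5,7,8,9}→2  {6,7,8,9}→1
  5 left: {1,4,5,8,9}→3  {1,5,7,8,9}→6  {1,6,7,8,9}→3  {3,4,5,8,9}→1  {4,5,7,8,9}→3  {5,6,7,8,9}→3
  6 left: {1,3,4,5,8,9}→4  {1,4,5,7,8,9}→12  {1,5,6,7,8,9}→12  {2,3,4,5,8,9}→1  {3,4,5,7,8,9}→4  {4,5,6,7,8,9}→6
  7 left: {0,2,3,4,5,8,9}→1  {1,2,3,4,5,8,9}→5  {1,3,4,5,7,8,9}→20  {1,4,5,6,7,8,9}→30  {2,3,4,5,7,8,9}→5  {3,4,5,6,7,8,9}→10
  8 left: {0,1,2,3,4,5,8,9}→6  {0,2,3,4,5,7,8,9}→6  {1,2,3,4,5,7,8,9}→30  {1,3,4,5,6,7,8,9}→60  {2,3,4,5,6,7,8,9}→15
  placing 0:a first → 105 extensions
  placing 1:x first → 21 extensions
  placing 6:y first → 42 extensions
total linear extensions = 168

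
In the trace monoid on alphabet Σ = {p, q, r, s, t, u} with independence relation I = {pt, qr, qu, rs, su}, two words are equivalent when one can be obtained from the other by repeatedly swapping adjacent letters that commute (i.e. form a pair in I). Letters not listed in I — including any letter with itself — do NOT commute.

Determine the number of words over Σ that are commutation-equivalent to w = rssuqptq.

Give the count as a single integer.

#0=r has no predecessor
#1=s has no predecessor
#2=s depends on [1:s]
#3=u depends on [0:r]
#4=q depends on [2:s]
#5=p depends on [3:u, 4:q]
#6=t depends on [3:u, 4:q]
#7=q depends on [5:p, 6:t]
sources: [0:r, 1:s]
N(rest) = Σ N(rest − s) over sources s of rest; N(one piece) = 1:
  size 1 → [7]=1
  size 2 → [5,7]=1  [6,7]=1
  size 3 → [5,6,7]=2
  size 4 → [3,5,6,7]=2  [4,5,6,7]=2
  size 5 → [0,3,5,6,7]=2  [2,4,5,6,7]=2  [3,4,5,6,7]=4
  size 6 → [0,3,4,5,6,7]=6  [1,2,4,5,6,7]=2  [2,3,4,5,6,7]=6
  first=0(r) contributes 8
  first=1(s) contributes 12
|[w]| = 20

20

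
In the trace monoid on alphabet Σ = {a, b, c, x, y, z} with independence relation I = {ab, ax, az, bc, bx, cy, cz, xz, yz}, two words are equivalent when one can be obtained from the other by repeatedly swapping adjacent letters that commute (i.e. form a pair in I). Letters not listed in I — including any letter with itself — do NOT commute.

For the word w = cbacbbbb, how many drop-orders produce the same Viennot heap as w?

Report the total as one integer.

56

#0=c has no predecessor
#1=b has no predecessor
#2=a depends on [0:c]
#3=c depends on [2:a]
#4=b depends on [1:b]
#5=b depends on [4:b]
#6=b depends on [5:b]
#7=b depends on [6:b]
sources: [0:c, 1:b]
N(rest) = Σ N(rest − s) over sources s of rest; N(one piece) = 1:
  size 1 → [3]=1  [7]=1
  size 2 → [2,3]=1  [3,7]=2  [6,7]=1
  size 3 → [0,2,3]=1  [2,3,7]=3  [3,6,7]=3  [5,6,7]=1
  size 4 → [0,2,3,7]=4  [2,3,6,7]=6  [3,5,6,7]=4  [4,5,6,7]=1
  size 5 → [0,2,3,6,7]=10  [1,4,5,6,7]=1  [2,3,5,6,7]=10  [3,4,5,6,7]=5
  size 6 → [0,2,3,5,6,7]=20  [1,3,4,5,6,7]=6  [2,3,4,5,6,7]=15
  first=0(c) contributes 21
  first=1(b) contributes 35
|[w]| = 56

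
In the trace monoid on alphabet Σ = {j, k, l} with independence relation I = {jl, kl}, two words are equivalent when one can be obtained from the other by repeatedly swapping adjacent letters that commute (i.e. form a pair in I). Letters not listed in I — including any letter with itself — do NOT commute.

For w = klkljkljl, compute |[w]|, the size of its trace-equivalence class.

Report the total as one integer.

126

piece 0:k — minimal
piece 1:l — minimal
piece 2:k rests on {0:k}
piece 3:l rests on {1:l}
piece 4:j rests on {2:k}
piece 5:k rests on {4:j}
piece 6:l rests on {3:l}
piece 7:j rests on {5:k}
piece 8:l rests on {6:l}
minimal pieces: {0:k, 1:l}
ways to finish when only these pieces remain (= sum over removing one remaining piece with nothing left below it):
  1 left: {7}→1  {8}→1
  2 left: {5,7}→1  {6,8}→1  {7,8}→2
  3 left: {3,6,8}→1  {4,5,7}→1  {5,7,8}→3  {6,7,8}→3
  4 left: {1,3,6,8}→1  {2,4,5,7}→1  {3,6,7,8}→4  {4,5,7,8}→4  {5,6,7,8}→6
  5 left: {0,2,4,5,7}→1  {1,3,6,7,8}→5  {2,4,5,7,8}→5  {3,5,6,7,8}→10  {4,5,6,7,8}→10
  6 left: {0,2,4,5,7,8}→6  {1,3,5,6,7,8}→15  {2,4,5,6,7,8}→15  {3,4,5,6,7,8}→20
  7 left: {0,2,4,5,6,7,8}→21  {1,3,4,5,6,7,8}→35  {2,3,4,5,6,7,8}→35
  placing 0:k first → 70 extensions
  placing 1:l first → 56 extensions
total linear extensions = 126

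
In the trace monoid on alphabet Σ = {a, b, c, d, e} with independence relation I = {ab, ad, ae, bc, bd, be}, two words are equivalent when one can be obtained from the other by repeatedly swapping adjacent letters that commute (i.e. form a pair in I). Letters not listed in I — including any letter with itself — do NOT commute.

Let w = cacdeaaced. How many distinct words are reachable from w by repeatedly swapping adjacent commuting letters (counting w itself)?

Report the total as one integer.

6

piece 0:c — minimal
piece 1:a rests on {0:c}
piece 2:c rests on {1:a}
piece 3:d rests on {2:c}
piece 4:e rests on {3:d}
piece 5:a rests on {2:c}
piece 6:a rests on {5:a}
piece 7:c rests on {4:e, 6:a}
piece 8:e rests on {7:c}
piece 9:d rests on {8:e}
minimal pieces: {0:c}
ways to finish when only these pieces remain (= sum over removing one remaining piece with nothing left below it):
  1 left: {9}→1
  2 left: {8,9}→1
  3 left: {7,8,9}→1
  4 left: {4,7,8,9}→1  {6,7,8,9}→1
  5 left: {3,4,7,8,9}→1  {4,6,7,8,9}→2  {5,6,7,8,9}→1
  6 left: {3,4,6,7,8,9}→3  {4,5,6,7,8,9}→3
  7 left: {3,4,5,6,7,8,9}→6
  8 left: {2,3,4,5,6,7,8,9}→6
  placing 0:c first → 6 extensions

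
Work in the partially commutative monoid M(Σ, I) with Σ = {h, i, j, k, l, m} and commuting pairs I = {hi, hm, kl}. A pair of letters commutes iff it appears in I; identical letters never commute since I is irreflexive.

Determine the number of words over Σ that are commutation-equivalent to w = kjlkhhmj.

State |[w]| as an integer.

piece 0:k — minimal
piece 1:j rests on {0:k}
piece 2:l rests on {1:j}
piece 3:k rests on {1:j}
piece 4:h rests on {2:l, 3:k}
piece 5:h rests on {4:h}
piece 6:m rests on {2:l, 3:k}
piece 7:j rests on {5:h, 6:m}
minimal pieces: {0:k}
ways to finish when only these pieces remain (= sum over removing one remaining piece with nothing left below it):
  1 left: {7}→1
  2 left: {5,7}→1  {6,7}→1
  3 left: {4,5,7}→1  {5,6,7}→2
  4 left: {4,5,6,7}→3
  5 left: {2,4,5,6,7}→3  {3,4,5,6,7}→3
  6 left: {2,3,4,5,6,7}→6
  placing 0:k first → 6 extensions

6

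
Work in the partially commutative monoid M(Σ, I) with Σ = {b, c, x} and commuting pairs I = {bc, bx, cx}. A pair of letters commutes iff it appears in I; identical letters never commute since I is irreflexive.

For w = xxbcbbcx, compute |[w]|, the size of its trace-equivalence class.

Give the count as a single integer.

#0=x has no predecessor
#1=x depends on [0:x]
#2=b has no predecessor
#3=c has no predecessor
#4=b depends on [2:b]
#5=b depends on [4:b]
#6=c depends on [3:c]
#7=x depends on [1:x]
sources: [0:x, 2:b, 3:c]
N(rest) = Σ N(rest − s) over sources s of rest; N(one piece) = 1:
  size 1 → [5]=1  [6]=1  [7]=1
  size 2 → [1,7]=1  [3,6]=1  [4,5]=1  [5,6]=2  [5,7]=2  [6,7]=2
  size 3 → [0,1,7]=1  [1,5,7]=3  [1,6,7]=3  [2,4,5]=1  [3,5,6]=3  [3,6,7]=3  [4,5,6]=3  [4,5,7]=3  [5,6,7]=6
  size 4 → [0,1,5,7]=4  [0,1,6,7]=4  [1,3,6,7]=6  [1,4,5,7]=6  [1,5,6,7]=12  [2,4,5,6]=4  [2,4,5,7]=4  [3,4,5,6]=6  [3,5,6,7]=12  [4,5,6,7]=12
  size 5 → [0,1,3,6,7]=10  [0,1,4,5,7]=10  [0,1,5,6,7]=20  [1,2,4,5,7]=10  [1,3,5,6,7]=30  [1,4,5,6,7]=30  [2,3,4,5,6]=10  [2,4,5,6,7]=20  [3,4,5,6,7]=30
  size 6 → [0,1,2,4,5,7]=20  [0,1,3,5,6,7]=60  [0,1,4,5,6,7]=60  [1,2,4,5,6,7]=60  [1,3,4,5,6,7]=90  [2,3,4,5,6,7]=60
  first=0(x) contributes 210
  first=2(b) contributes 210
  first=3(c) contributes 140
|[w]| = 560

560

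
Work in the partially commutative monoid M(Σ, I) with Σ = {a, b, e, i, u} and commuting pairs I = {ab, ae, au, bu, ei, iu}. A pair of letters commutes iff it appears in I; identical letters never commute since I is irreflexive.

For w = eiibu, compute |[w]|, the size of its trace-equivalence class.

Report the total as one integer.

drop 0:e onto floor
drop 1:i onto floor
drop 2:i onto {1:i}
drop 3:b onto {0:e, 2:i}
drop 4:u onto {0:e}
ground layer = {0:e, 1:i}
drop-orders for the pieces not yet dropped (sum over which currently-grounded one goes next):
  1 to go: {3} 1  {4} 1
  2 to go: {2,3} 1  {3,4} 2
  3 to go: {0,3,4} 2  {1,2,3} 1  {2,3,4} 3
  if 0:e drops first: 4 orders
  if 1:i drops first: 5 orders
heap linearizations: 9

9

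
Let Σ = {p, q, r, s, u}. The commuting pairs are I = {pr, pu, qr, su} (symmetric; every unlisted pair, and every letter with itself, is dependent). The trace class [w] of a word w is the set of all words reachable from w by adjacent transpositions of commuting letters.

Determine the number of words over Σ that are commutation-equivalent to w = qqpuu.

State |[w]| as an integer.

0(q) covers ∅
1(q) covers 0:q
2(p) covers 1:q
3(u) covers 1:q
4(u) covers 3:u
floor of heap: 0:q
completions by unplaced set U, small U first (add the entries for U minus each lowest piece of U):
  |U|=1: {2}:1  {4}:1
  |U|=2: {2,4}:2  {3,4}:1
  |U|=3: {2,3,4}:3
  start at 0(q): 3

3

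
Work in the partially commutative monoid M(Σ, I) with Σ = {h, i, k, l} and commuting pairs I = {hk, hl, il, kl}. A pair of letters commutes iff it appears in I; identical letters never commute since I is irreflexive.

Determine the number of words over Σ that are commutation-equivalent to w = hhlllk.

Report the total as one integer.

piece 0:h — minimal
piece 1:h rests on {0:h}
piece 2:l — minimal
piece 3:l rests on {2:l}
piece 4:l rests on {3:l}
piece 5:k — minimal
minimal pieces: {0:h, 2:l, 5:k}
ways to finish when only these pieces remain (= sum over removing one remaining piece with nothing left below it):
  1 left: {1}→1  {4}→1  {5}→1
  2 left: {0,1}→1  {1,4}→2  {1,5}→2  {3,4}→1  {4,5}→2
  3 left: {0,1,4}→3  {0,1,5}→3  {1,3,4}→3  {1,4,5}→6  {2,3,4}→1  {3,4,5}→3
  4 left: {0,1,3,4}→6  {0,1,4,5}→12  {1,2,3,4}→4  {1,3,4,5}→12  {2,3,4,5}→4
  placing 0:h first → 20 extensions
  placing 2:l first → 30 extensions
  placing 5:k first → 10 extensions
total linear extensions = 60

60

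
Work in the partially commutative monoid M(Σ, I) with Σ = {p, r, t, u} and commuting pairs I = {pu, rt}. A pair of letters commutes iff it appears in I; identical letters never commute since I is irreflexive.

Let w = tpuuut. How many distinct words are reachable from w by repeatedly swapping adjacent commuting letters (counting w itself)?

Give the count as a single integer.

piece 0:t — minimal
piece 1:p rests on {0:t}
piece 2:u rests on {0:t}
piece 3:u rests on {2:u}
piece 4:u rests on {3:u}
piece 5:t rests on {1:p, 4:u}
minimal pieces: {0:t}
ways to finish when only these pieces remain (= sum over removing one remaining piece with nothing left below it):
  1 left: {5}→1
  2 left: {1,5}→1  {4,5}→1
  3 left: {1,4,5}→2  {3,4,5}→1
  4 left: {1,3,4,5}→3  {2,3,4,5}→1
  placing 0:t first → 4 extensions

4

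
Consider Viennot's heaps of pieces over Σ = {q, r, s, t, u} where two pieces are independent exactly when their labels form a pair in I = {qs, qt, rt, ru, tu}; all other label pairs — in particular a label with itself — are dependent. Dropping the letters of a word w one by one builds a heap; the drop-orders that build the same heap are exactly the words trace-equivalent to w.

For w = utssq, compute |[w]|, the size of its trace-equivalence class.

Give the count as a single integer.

7

#0=u has no predecessor
#1=t has no predecessor
#2=s depends on [0:u, 1:t]
#3=s depends on [2:s]
#4=q depends on [0:u]
sources: [0:u, 1:t]
N(rest) = Σ N(rest − s) over sources s of rest; N(one piece) = 1:
  size 1 → [3]=1  [4]=1
  size 2 → [2,3]=1  [3,4]=2
  size 3 → [1,2,3]=1  [2,3,4]=3
  first=0(u) contributes 4
  first=1(t) contributes 3
|[w]| = 7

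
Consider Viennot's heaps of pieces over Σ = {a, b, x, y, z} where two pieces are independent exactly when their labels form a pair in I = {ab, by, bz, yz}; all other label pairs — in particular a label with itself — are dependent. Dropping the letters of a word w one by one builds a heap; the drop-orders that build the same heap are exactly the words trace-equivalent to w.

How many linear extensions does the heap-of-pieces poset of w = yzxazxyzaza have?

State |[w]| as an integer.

#0=y has no predecessor
#1=z has no predecessor
#2=x depends on [0:y, 1:z]
#3=a depends on [2:x]
#4=z depends on [3:a]
#5=x depends on [4:z]
#6=y depends on [5:x]
#7=z depends on [5:x]
#8=a depends on [6:y, 7:z]
#9=z depends on [8:a]
#10=a depends on [9:z]
sources: [0:y, 1:z]
N(rest) = Σ N(rest − s) over sources s of rest; N(one piece) = 1:
  size 1 → [10]=1
  size 2 → [9,10]=1
  size 3 → [8,9,10]=1
  size 4 → [6,8,9,10]=1  [7,8,9,10]=1
  size 5 → [6,7,8,9,10]=2
  size 6 → [5,6,7,8,9,10]=2
  size 7 → [4,5,6,7,8,9,10]=2
  size 8 → [3,4,5,6,7,8,9,10]=2
  size 9 → [2,3,4,5,6,7,8,9,10]=2
  first=0(y) contributes 2
  first=1(z) contributes 2
|[w]| = 4

4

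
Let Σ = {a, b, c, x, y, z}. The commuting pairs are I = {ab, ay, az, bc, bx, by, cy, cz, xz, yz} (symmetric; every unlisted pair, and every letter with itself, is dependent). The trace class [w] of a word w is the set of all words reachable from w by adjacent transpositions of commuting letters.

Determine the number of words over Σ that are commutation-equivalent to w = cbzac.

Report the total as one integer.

piece 0:c — minimal
piece 1:b — minimal
piece 2:z rests on {1:b}
piece 3:a rests on {0:c}
piece 4:c rests on {3:a}
minimal pieces: {0:c, 1:b}
ways to finish when only these pieces remain (= sum over removing one remaining piece with nothing left below it):
  1 left: {2}→1  {4}→1
  2 left: {1,2}→1  {2,4}→2  {3,4}→1
  3 left: {0,3,4}→1  {1,2,4}→3  {2,3,4}→3
  placing 0:c first → 6 extensions
  placing 1:b first → 4 extensions
total linear extensions = 10

10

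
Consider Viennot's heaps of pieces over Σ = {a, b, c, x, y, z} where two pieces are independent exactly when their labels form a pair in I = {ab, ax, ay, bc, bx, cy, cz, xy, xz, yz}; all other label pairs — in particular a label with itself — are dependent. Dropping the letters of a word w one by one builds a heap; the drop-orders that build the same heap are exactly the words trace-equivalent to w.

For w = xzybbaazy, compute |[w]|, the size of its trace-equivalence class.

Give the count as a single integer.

369

0(x) covers ∅
1(z) covers ∅
2(y) covers ∅
3(b) covers 1:z, 2:y
4(b) covers 3:b
5(a) covers 1:z
6(a) covers 5:a
7(z) covers 4:b, 6:a
8(y) covers 4:b
floor of heap: 0:x, 1:z, 2:y
completions by unplaced set U, small U first (add the entries for U minus each lowest piece of U):
  |U|=1: {0}:1  {7}:1  {8}:1
  |U|=2: {0,7}:2  {0,8}:2  {6,7}:1  {7,8}:2
  |U|=3: {0,6,7}:3  {0,7,8}:6  {4,7,8}:2  {5,6,7}:1  {6,7,8}:3
  |U|=4: {0,4,7,8}:8  {0,5,6,7}:4  {0,6,7,8}:12  {3,4,7,8}:2  {4,6,7,8}:5  {5,6,7,8}:4
  |U|=5: {0,3,4,7,8}:10  {0,4,6,7,8}:25  {0,5,6,7,8}:20  {2,3,4,7,8}:2  {3,4,6,7,8}:7  {4,5,6,7,8}:9
  |U|=6: {0,2,3,4,7,8}:12  {0,3,4,6,7,8}:42  {0,4,5,6,7,8}:54  {2,3,4,6,7,8}:9  {3,4,5,6,7,8}:16
  |U|=7: {0,2,3,4,6,7,8}:63  {0,3,4,5,6,7,8}:112  {1,3,4,5,6,7,8}:16  {2,3,4,5,6,7,8}:25
  start at 0(x): 41
  start at 1(z): 200
  start at 2(y): 128
sum over floor = 369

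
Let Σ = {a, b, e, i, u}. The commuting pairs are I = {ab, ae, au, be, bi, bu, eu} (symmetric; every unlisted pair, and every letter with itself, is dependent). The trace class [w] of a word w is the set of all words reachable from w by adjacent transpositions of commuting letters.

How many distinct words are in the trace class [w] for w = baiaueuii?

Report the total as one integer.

piece 0:b — minimal
piece 1:a — minimal
piece 2:i rests on {1:a}
piece 3:a rests on {2:i}
piece 4:u rests on {2:i}
piece 5:e rests on {2:i}
piece 6:u rests on {4:u}
piece 7:i rests on {3:a, 5:e, 6:u}
piece 8:i rests on {7:i}
minimal pieces: {0:b, 1:a}
ways to finish when only these pieces remain (= sum over removing one remaining piece with nothing left below it):
  1 left: {0}→1  {8}→1
  2 left: {0,8}→2  {7,8}→1
  3 left: {0,7,8}→3  {3,7,8}→1  {5,7,8}→1  {6,7,8}→1
  4 left: {0,3,7,8}→4  {0,5,7,8}→4  {0,6,7,8}→4  {3,5,7,8}→2  {3,6,7,8}→2  {4,6,7,8}→1  {5,6,7,8}→2
  5 left: {0,3,5,7,8}→10  {0,3,6,7,8}→10  {0,4,6,7,8}→5  {0,5,6,7,8}→10  {3,4,6,7,8}→3  {3,5,6,7,8}→6  {4,5,6,7,8}→3
  6 left: {0,3,4,6,7,8}→18  {0,3,5,6,7,8}→36  {0,4,5,6,7,8}→18  {3,4,5,6,7,8}→12
  7 left: {0,3,4,5,6,7,8}→84  {2,3,4,5,6,7,8}→12
  placing 0:b first → 12 extensions
  placing 1:a first → 96 extensions
total linear extensions = 108

108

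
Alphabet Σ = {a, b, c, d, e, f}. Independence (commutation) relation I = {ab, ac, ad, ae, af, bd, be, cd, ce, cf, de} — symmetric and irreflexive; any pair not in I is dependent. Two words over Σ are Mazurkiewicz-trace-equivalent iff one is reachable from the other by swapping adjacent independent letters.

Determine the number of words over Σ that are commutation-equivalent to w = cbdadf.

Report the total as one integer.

drop 0:c onto floor
drop 1:b onto {0:c}
drop 2:d onto floor
drop 3:a onto floor
drop 4:d onto {2:d}
drop 5:f onto {1:b, 4:d}
ground layer = {0:c, 2:d, 3:a}
drop-orders for the pieces not yet dropped (sum over which currently-grounded one goes next):
  1 to go: {3} 1  {5} 1
  2 to go: {1,5} 1  {3,5} 2  {4,5} 1
  3 to go: {0,1,5} 1  {1,3,5} 3  {1,4,5} 2  {2,4,5} 1  {3,4,5} 3
  4 to go: {0,1,3,5} 4  {0,1,4,5} 3  {1,2,4,5} 3  {1,3,4,5} 8  {2,3,4,5} 4
  if 0:c drops first: 15 orders
  if 2:d drops first: 15 orders
  if 3:a drops first: 6 orders
heap linearizations: 36

36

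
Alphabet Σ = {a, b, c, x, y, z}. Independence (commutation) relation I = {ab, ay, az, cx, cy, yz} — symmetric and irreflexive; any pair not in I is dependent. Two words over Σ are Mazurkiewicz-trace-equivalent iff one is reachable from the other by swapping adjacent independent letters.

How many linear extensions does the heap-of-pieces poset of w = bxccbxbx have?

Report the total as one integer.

#0=b has no predecessor
#1=x depends on [0:b]
#2=c depends on [0:b]
#3=c depends on [2:c]
#4=b depends on [1:x, 3:c]
#5=x depends on [4:b]
#6=b depends on [5:x]
#7=x depends on [6:b]
sources: [0:b]
N(rest) = Σ N(rest − s) over sources s of rest; N(one piece) = 1:
  size 1 → [7]=1
  size 2 → [6,7]=1
  size 3 → [5,6,7]=1
  size 4 → [4,5,6,7]=1
  size 5 → [1,4,5,6,7]=1  [3,4,5,6,7]=1
  size 6 → [1,3,4,5,6,7]=2  [2,3,4,5,6,7]=1
  first=0(b) contributes 3

3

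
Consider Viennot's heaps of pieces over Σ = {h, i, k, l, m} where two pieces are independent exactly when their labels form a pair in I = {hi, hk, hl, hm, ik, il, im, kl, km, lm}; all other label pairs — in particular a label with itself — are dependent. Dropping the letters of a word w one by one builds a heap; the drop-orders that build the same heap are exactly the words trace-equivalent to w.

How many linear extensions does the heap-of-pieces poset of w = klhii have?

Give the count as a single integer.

60

drop 0:k onto floor
drop 1:l onto floor
drop 2:h onto floor
drop 3:i onto floor
drop 4:i onto {3:i}
ground layer = {0:k, 1:l, 2:h, 3:i}
drop-orders for the pieces not yet dropped (sum over which currently-grounded one goes next):
  1 to go: {0} 1  {1} 1  {2} 1  {4} 1
  2 to go: {0,1} 2  {0,2} 2  {0,4} 2  {1,2} 2  {1,4} 2  {2,4} 2  {3,4} 1
  3 to go: {0,1,2} 6  {0,1,4} 6  {0,2,4} 6  {0,3,4} 3  {1,2,4} 6  {1,3,4} 3  {2,3,4} 3
  if 0:k drops first: 12 orders
  if 1:l drops first: 12 orders
  if 2:h drops first: 12 orders
  if 3:i drops first: 24 orders
heap linearizations: 60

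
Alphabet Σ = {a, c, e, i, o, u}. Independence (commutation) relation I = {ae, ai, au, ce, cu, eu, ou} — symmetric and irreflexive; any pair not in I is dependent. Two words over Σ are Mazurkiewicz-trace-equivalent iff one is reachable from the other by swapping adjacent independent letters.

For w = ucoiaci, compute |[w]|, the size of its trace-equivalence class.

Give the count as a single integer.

7

piece 0:u — minimal
piece 1:c — minimal
piece 2:o rests on {1:c}
piece 3:i rests on {0:u, 2:o}
piece 4:a rests on {2:o}
piece 5:c rests on {3:i, 4:a}
piece 6:i rests on {5:c}
minimal pieces: {0:u, 1:c}
ways to finish when only these pieces remain (= sum over removing one remaining piece with nothing left below it):
  1 left: {6}→1
  2 left: {5,6}→1
  3 left: {3,5,6}→1  {4,5,6}→1
  4 left: {0,3,5,6}→1  {3,4,5,6}→2
  5 left: {0,3,4,5,6}→3  {2,3,4,5,6}→2
  placing 0:u first → 2 extensions
  placing 1:c first → 5 extensions
total linear extensions = 7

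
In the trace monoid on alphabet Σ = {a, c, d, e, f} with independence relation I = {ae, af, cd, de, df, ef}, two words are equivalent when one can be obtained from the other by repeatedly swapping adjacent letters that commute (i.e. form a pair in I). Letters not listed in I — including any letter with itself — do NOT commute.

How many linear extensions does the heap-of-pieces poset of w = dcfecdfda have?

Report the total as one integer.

piece 0:d — minimal
piece 1:c — minimal
piece 2:f rests on {1:c}
piece 3:e rests on {1:c}
piece 4:c rests on {2:f, 3:e}
piece 5:d rests on {0:d}
piece 6:f rests on {4:c}
piece 7:d rests on {5:d}
piece 8:a rests on {4:c, 7:d}
minimal pieces: {0:d, 1:c}
ways to finish when only these pieces remain (= sum over removing one remaining piece with nothing left below it):
  1 left: {6}→1  {8}→1
  2 left: {6,8}→2  {7,8}→1
  3 left: {4,6,8}→2  {5,7,8}→1  {6,7,8}→3
  4 left: {0,5,7,8}→1  {2,4,6,8}→2  {3,4,6,8}→2  {4,6,7,8}→5  {5,6,7,8}→4
  5 left: {0,5,6,7,8}→5  {2,3,4,6,8}→4  {2,4,6,7,8}→7  {3,4,6,7,8}→7  {4,5,6,7,8}→9
  6 left: {0,4,5,6,7,8}→14  {1,2,3,4,6,8}→4  {2,3,4,6,7,8}→18  {2,4,5,6,7,8}→16  {3,4,5,6,7,8}→16
  7 left: {0,2,4,5,6,7,8}→30  {0,3,4,5,6,7,8}→30  {1,2,3,4,6,7,8}→22  {2,3,4,5,6,7,8}→50
  placing 0:d first → 72 extensions
  placing 1:c first → 110 extensions
total linear extensions = 182

182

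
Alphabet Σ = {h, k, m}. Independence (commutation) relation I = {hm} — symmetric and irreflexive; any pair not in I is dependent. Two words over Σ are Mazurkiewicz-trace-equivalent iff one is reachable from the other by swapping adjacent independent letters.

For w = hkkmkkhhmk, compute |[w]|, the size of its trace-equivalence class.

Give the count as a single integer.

piece 0:h — minimal
piece 1:k rests on {0:h}
piece 2:k rests on {1:k}
piece 3:m rests on {2:k}
piece 4:k rests on {3:m}
piece 5:k rests on {4:k}
piece 6:h rests on {5:k}
piece 7:h rests on {6:h}
piece 8:m rests on {5:k}
piece 9:k rests on {7:h, 8:m}
minimal pieces: {0:h}
ways to finish when only these pieces remain (= sum over removing one remaining piece with nothing left below it):
  1 left: {9}→1
  2 left: {7,9}→1  {8,9}→1
  3 left: {6,7,9}→1  {7,8,9}→2
  4 left: {6,7,8,9}→3
  5 left: {5,6,7,8,9}→3
  6 left: {4,5,6,7,8,9}→3
  7 left: {3,4,5,6,7,8,9}→3
  8 left: {2,3,4,5,6,7,8,9}→3
  placing 0:h first → 3 extensions

3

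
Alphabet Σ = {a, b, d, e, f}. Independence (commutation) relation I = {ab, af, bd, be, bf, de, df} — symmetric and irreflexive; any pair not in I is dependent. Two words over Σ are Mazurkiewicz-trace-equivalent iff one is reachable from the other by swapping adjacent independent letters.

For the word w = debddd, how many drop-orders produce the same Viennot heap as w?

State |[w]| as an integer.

30

piece 0:d — minimal
piece 1:e — minimal
piece 2:b — minimal
piece 3:d rests on {0:d}
piece 4:d rests on {3:d}
piece 5:d rests on {4:d}
minimal pieces: {0:d, 1:e, 2:b}
ways to finish when only these pieces remain (= sum over removing one remaining piece with nothing left below it):
  1 left: {1}→1  {2}→1  {5}→1
  2 left: {1,2}→2  {1,5}→2  {2,5}→2  {4,5}→1
  3 left: {1,2,5}→6  {1,4,5}→3  {2,4,5}→3  {3,4,5}→1
  4 left: {0,3,4,5}→1  {1,2,4,5}→12  {1,3,4,5}→4  {2,3,4,5}→4
  placing 0:d first → 20 extensions
  placing 1:e first → 5 extensions
  placing 2:b first → 5 extensions
total linear extensions = 30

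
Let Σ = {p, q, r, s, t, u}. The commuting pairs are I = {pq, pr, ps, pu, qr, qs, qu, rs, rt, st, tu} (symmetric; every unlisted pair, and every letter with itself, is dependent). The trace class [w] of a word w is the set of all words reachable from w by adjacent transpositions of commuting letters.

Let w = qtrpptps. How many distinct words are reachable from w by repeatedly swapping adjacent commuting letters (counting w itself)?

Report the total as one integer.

56

piece 0:q — minimal
piece 1:t rests on {0:q}
piece 2:r — minimal
piece 3:p rests on {1:t}
piece 4:p rests on {3:p}
piece 5:t rests on {4:p}
piece 6:p rests on {5:t}
piece 7:s — minimal
minimal pieces: {0:q, 2:r, 7:s}
ways to finish when only these pieces remain (= sum over removing one remaining piece with nothing left below it):
  1 left: {2}→1  {6}→1  {7}→1
  2 left: {2,6}→2  {2,7}→2  {5,6}→1  {6,7}→2
  3 left: {2,5,6}→3  {2,6,7}→6  {4,5,6}→1  {5,6,7}→3
  4 left: {2,4,5,6}→4  {2,5,6,7}→12  {3,4,5,6}→1  {4,5,6,7}→4
  5 left: {1,3,4,5,6}→1  {2,3,4,5,6}→5  {2,4,5,6,7}→20  {3,4,5,6,7}→5
  6 left: {0,1,3,4,5,6}→1  {1,2,3,4,5,6}→6  {1,3,4,5,6,7}→6  {2,3,4,5,6,7}→30
  placing 0:q first → 42 extensions
  placing 2:r first → 7 extensions
  placing 7:s first → 7 extensions
total linear extensions = 56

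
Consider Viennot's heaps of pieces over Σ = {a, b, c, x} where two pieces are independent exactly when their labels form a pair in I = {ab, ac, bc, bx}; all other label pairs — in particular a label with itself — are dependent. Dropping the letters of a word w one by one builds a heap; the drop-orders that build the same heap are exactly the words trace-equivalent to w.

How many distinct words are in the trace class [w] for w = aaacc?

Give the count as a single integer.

10

piece 0:a — minimal
piece 1:a rests on {0:a}
piece 2:a rests on {1:a}
piece 3:c — minimal
piece 4:c rests on {3:c}
minimal pieces: {0:a, 3:c}
ways to finish when only these pieces remain (= sum over removing one remaining piece with nothing left below it):
  1 left: {2}→1  {4}→1
  2 left: {1,2}→1  {2,4}→2  {3,4}→1
  3 left: {0,1,2}→1  {1,2,4}→3  {2,3,4}→3
  placing 0:a first → 6 extensions
  placing 3:c first → 4 extensions
total linear extensions = 10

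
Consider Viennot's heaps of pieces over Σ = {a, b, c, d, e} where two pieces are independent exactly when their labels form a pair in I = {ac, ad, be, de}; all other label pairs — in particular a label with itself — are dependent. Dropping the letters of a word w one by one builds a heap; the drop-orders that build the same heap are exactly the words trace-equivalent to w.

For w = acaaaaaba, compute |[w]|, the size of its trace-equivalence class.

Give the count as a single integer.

#0=a has no predecessor
#1=c has no predecessor
#2=a depends on [0:a]
#3=a depends on [2:a]
#4=a depends on [3:a]
#5=a depends on [4:a]
#6=a depends on [5:a]
#7=b depends on [1:c, 6:a]
#8=a depends on [7:b]
sources: [0:a, 1:c]
N(rest) = Σ N(rest − s) over sources s of rest; N(one piece) = 1:
  size 1 → [8]=1
  size 2 → [7,8]=1
  size 3 → [1,7,8]=1  [6,7,8]=1
  size 4 → [1,6,7,8]=2  [5,6,7,8]=1
  size 5 → [1,5,6,7,8]=3  [4,5,6,7,8]=1
  size 6 → [1,4,5,6,7,8]=4  [3,4,5,6,7,8]=1
  size 7 → [1,3,4,5,6,7,8]=5  [2,3,4,5,6,7,8]=1
  first=0(a) contributes 6
  first=1(c) contributes 1
|[w]| = 7

7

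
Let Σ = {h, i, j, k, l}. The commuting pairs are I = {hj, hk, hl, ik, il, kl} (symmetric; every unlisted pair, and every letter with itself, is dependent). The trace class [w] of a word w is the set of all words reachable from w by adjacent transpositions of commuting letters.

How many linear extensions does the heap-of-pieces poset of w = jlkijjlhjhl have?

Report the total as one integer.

drop 0:j onto floor
drop 1:l onto {0:j}
drop 2:k onto {0:j}
drop 3:i onto {0:j}
drop 4:j onto {1:l, 2:k, 3:i}
drop 5:j onto {4:j}
drop 6:l onto {5:j}
drop 7:h onto {3:i}
drop 8:j onto {6:l}
drop 9:h onto {7:h}
drop 10:l onto {8:j}
ground layer = {0:j}
drop-orders for the pieces not yet dropped (sum over which currently-grounded one goes next):
  1 to go: {9} 1  {10} 1
  2 to go: {7,9} 1  {8,10} 1  {9,10} 2
  3 to go: {6,8,10} 1  {7,9,10} 3  {8,9,10} 3
  4 to go: {5,6,8,10} 1  {6,8,9,10} 4  {7,8,9,10} 6
  5 to go: {4,5,6,8,10} 1  {5,6,8,9,10} 5  {6,7,8,9,10} 10
  6 to go: {1,4,5,6,8,10} 1  {2,4,5,6,8,10} 1  {4,5,6,8,9,10} 6  {5,6,7,8,9,10} 15
  7 to go: {1,2,4,5,6,8,10} 2  {1,4,5,6,8,9,10} 7  {2,4,5,6,8,9,10} 7  {4,5,6,7,8,9,10} 21
  8 to go: {1,2,4,5,6,8,9,10} 16  {1,4,5,6,7,8,9,10} 28  {2,4,5,6,7,8,9,10} 28  {3,4,5,6,7,8,9,10} 21
  9 to go: {1,2,4,5,6,7,8,9,10} 72  {1,3,4,5,6,7,8,9,10} 49  {2,3,4,5,6,7,8,9,10} 49
  if 0:j drops first: 170 orders

170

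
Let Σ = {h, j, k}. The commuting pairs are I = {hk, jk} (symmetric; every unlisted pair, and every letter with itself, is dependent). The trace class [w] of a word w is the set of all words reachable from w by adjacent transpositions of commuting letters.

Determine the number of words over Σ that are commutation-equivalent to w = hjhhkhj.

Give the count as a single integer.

7

drop 0:h onto floor
drop 1:j onto {0:h}
drop 2:h onto {1:j}
drop 3:h onto {2:h}
drop 4:k onto floor
drop 5:h onto {3:h}
drop 6:j onto {5:h}
ground layer = {0:h, 4:k}
drop-orders for the pieces not yet dropped (sum over which currently-grounded one goes next):
  1 to go: {4} 1  {6} 1
  2 to go: {4,6} 2  {5,6} 1
  3 to go: {3,5,6} 1  {4,5,6} 3
  4 to go: {2,3,5,6} 1  {3,4,5,6} 4
  5 to go: {1,2,3,5,6} 1  {2,3,4,5,6} 5
  if 0:h drops first: 6 orders
  if 4:k drops first: 1 orders
heap linearizations: 7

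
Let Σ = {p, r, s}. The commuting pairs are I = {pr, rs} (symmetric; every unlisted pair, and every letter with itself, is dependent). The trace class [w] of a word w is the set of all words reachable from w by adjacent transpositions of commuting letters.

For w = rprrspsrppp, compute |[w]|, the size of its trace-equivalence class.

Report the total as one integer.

0(r) covers ∅
1(p) covers ∅
2(r) covers 0:r
3(r) covers 2:r
4(s) covers 1:p
5(p) covers 4:s
6(s) covers 5:p
7(r) covers 3:r
8(p) covers 6:s
9(p) covers 8:p
10(p) covers 9:p
floor of heap: 0:r, 1:p
completions by unplaced set U, small U first (add the entries for U minus each lowest piece of U):
  |U|=1: {7}:1  {10}:1
  |U|=2: {3,7}:1  {7,10}:2  {9,10}:1
  |U|=3: {2,3,7}:1  {3,7,10}:3  {7,9,10}:3  {8,9,10}:1
  |U|=4: {0,2,3,7}:1  {2,3,7,10}:4  {3,7,9,10}:6  {6,8,9,10}:1  {7,8,9,10}:4
  |U|=5: {0,2,3,7,10}:5  {2,3,7,9,10}:10  {3,7,8,9,10}:10  {5,6,8,9,10}:1  {6,7,8,9,10}:5
  |U|=6: {0,2,3,7,9,10}:15  {2,3,7,8,9,10}:20  {3,6,7,8,9,10}:15  {4,5,6,8,9,10}:1  {5,6,7,8,9,10}:6
  |U|=7: {0,2,3,7,8,9,10}:35  {1,4,5,6,8,9,10}:1  {2,3,6,7,8,9,10}:35  {3,5,6,7,8,9,10}:21  {4,5,6,7,8,9,10}:7
  |U|=8: {0,2,3,6,7,8,9,10}:70  {1,4,5,6,7,8,9,10}:8  {2,3,5,6,7,8,9,10}:56  {3,4,5,6,7,8,9,10}:28
  |U|=9: {0,2,3,5,6,7,8,9,10}:126  {1,3,4,5,6,7,8,9,10}:36  {2,3,4,5,6,7,8,9,10}:84
  start at 0(r): 120
  start at 1(p): 210
sum over floor = 330

330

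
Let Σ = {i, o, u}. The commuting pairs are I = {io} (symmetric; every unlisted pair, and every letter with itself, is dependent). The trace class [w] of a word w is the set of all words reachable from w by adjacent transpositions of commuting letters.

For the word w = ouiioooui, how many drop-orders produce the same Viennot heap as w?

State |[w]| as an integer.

10

drop 0:o onto floor
drop 1:u onto {0:o}
drop 2:i onto {1:u}
drop 3:i onto {2:i}
drop 4:o onto {1:u}
drop 5:o onto {4:o}
drop 6:o onto {5:o}
drop 7:u onto {3:i, 6:o}
drop 8:i onto {7:u}
ground layer = {0:o}
drop-orders for the pieces not yet dropped (sum over which currently-grounded one goes next):
  1 to go: {8} 1
  2 to go: {7,8} 1
  3 to go: {3,7,8} 1  {6,7,8} 1
  4 to go: {2,3,7,8} 1  {3,6,7,8} 2  {5,6,7,8} 1
  5 to go: {2,3,6,7,8} 3  {3,5,6,7,8} 3  {4,5,6,7,8} 1
  6 to go: {2,3,5,6,7,8} 6  {3,4,5,6,7,8} 4
  7 to go: {2,3,4,5,6,7,8} 10
  if 0:o drops first: 10 orders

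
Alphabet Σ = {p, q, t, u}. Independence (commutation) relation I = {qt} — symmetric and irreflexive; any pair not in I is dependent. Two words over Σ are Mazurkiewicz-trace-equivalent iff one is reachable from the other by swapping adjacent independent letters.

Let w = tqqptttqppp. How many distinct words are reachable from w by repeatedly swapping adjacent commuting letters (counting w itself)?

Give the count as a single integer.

piece 0:t — minimal
piece 1:q — minimal
piece 2:q rests on {1:q}
piece 3:p rests on {0:t, 2:q}
piece 4:t rests on {3:p}
piece 5:t rests on {4:t}
piece 6:t rests on {5:t}
piece 7:q rests on {3:p}
piece 8:p rests on {6:t, 7:q}
piece 9:p rests on {8:p}
piece 10:p rests on {9:p}
minimal pieces: {0:t, 1:q}
ways to finish when only these pieces remain (= sum over removing one remaining piece with nothing left below it):
  1 left: {10}→1
  2 left: {9,10}→1
  3 left: {8,9,10}→1
  4 left: {6,8,9,10}→1  {7,8,9,10}→1
  5 left: {5,6,8,9,10}→1  {6,7,8,9,10}→2
  6 left: {4,5,6,8,9,10}→1  {5,6,7,8,9,10}→3
  7 left: {4,5,6,7,8,9,10}→4
  8 left: {3,4,5,6,7,8,9,10}→4
  9 left: {0,3,4,5,6,7,8,9,10}→4  {2,3,4,5,6,7,8,9,10}→4
  placing 0:t first → 4 extensions
  placing 1:q first → 8 extensions
total linear extensions = 12

12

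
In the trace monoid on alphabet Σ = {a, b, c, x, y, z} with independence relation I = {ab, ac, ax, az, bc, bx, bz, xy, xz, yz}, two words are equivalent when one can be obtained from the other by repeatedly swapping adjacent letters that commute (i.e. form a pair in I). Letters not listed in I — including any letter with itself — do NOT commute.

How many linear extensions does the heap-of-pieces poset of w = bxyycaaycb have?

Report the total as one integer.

piece 0:b — minimal
piece 1:x — minimal
piece 2:y rests on {0:b}
piece 3:y rests on {2:y}
piece 4:c rests on {1:x, 3:y}
piece 5:a rests on {3:y}
piece 6:a rests on {5:a}
piece 7:y rests on {4:c, 6:a}
piece 8:c rests on {7:y}
piece 9:b rests on {7:y}
minimal pieces: {0:b, 1:x}
ways to finish when only these pieces remain (= sum over removing one remaining piece with nothing left below it):
  1 left: {8}→1  {9}→1
  2 left: {8,9}→2
  3 left: {7,8,9}→2
  4 left: {4,7,8,9}→2  {6,7,8,9}→2
  5 left: {1,4,7,8,9}→2  {4,6,7,8,9}→4  {5,6,7,8,9}→2
  6 left: {1,4,6,7,8,9}→6  {4,5,6,7,8,9}→6
  7 left: {1,4,5,6,7,8,9}→12  {3,4,5,6,7,8,9}→6
  8 left: {1,3,4,5,6,7,8,9}→18  {2,3,4,5,6,7,8,9}→6
  placing 0:b first → 24 extensions
  placing 1:x first → 6 extensions
total linear extensions = 30

30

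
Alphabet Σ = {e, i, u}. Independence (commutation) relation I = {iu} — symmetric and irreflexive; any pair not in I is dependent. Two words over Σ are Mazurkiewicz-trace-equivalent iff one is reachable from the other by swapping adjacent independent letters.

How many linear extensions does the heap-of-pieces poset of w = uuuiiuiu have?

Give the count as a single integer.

drop 0:u onto floor
drop 1:u onto {0:u}
drop 2:u onto {1:u}
drop 3:i onto floor
drop 4:i onto {3:i}
drop 5:u onto {2:u}
drop 6:i onto {4:i}
drop 7:u onto {5:u}
ground layer = {0:u, 3:i}
drop-orders for the pieces not yet dropped (sum over which currently-grounded one goes next):
  1 to go: {6} 1  {7} 1
  2 to go: {4,6} 1  {5,7} 1  {6,7} 2
  3 to go: {2,5,7} 1  {3,4,6} 1  {4,6,7} 3  {5,6,7} 3
  4 to go: {1,2,5,7} 1  {2,5,6,7} 4  {3,4,6,7} 4  {4,5,6,7} 6
  5 to go: {0,1,2,5,7} 1  {1,2,5,6,7} 5  {2,4,5,6,7} 10  {3,4,5,6,7} 10
  6 to go: {0,1,2,5,6,7} 6  {1,2,4,5,6,7} 15  {2,3,4,5,6,7} 20
  if 0:u drops first: 35 orders
  if 3:i drops first: 21 orders
heap linearizations: 56

56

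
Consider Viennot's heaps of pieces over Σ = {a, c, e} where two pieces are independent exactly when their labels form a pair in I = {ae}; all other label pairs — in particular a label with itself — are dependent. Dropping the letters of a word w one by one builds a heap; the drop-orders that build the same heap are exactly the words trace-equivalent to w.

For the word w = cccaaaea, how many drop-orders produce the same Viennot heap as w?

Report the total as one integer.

5

0(c) covers ∅
1(c) covers 0:c
2(c) covers 1:c
3(a) covers 2:c
4(a) covers 3:a
5(a) covers 4:a
6(e) covers 2:c
7(a) covers 5:a
floor of heap: 0:c
completions by unplaced set U, small U first (add the entries for U minus each lowest piece of U):
  |U|=1: {6}:1  {7}:1
  |U|=2: {5,7}:1  {6,7}:2
  |U|=3: {4,5,7}:1  {5,6,7}:3
  |U|=4: {3,4,5,7}:1  {4,5,6,7}:4
  |U|=5: {3,4,5,6,7}:5
  |U|=6: {2,3,4,5,6,7}:5
  start at 0(c): 5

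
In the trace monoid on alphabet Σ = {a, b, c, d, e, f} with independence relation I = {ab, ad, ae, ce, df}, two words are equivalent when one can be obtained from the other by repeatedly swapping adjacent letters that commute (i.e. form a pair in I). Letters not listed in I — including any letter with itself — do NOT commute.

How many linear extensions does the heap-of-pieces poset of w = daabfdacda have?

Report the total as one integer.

44

drop 0:d onto floor
drop 1:a onto floor
drop 2:a onto {1:a}
drop 3:b onto {0:d}
drop 4:f onto {2:a, 3:b}
drop 5:d onto {3:b}
drop 6:a onto {4:f}
drop 7:c onto {5:d, 6:a}
drop 8:d onto {7:c}
drop 9:a onto {7:c}
ground layer = {0:d, 1:a}
drop-orders for the pieces not yet dropped (sum over which currently-grounded one goes next):
  1 to go: {8} 1  {9} 1
  2 to go: {8,9} 2
  3 to go: {7,8,9} 2
  4 to go: {5,7,8,9} 2  {6,7,8,9} 2
  5 to go: {4,6,7,8,9} 2  {5,6,7,8,9} 4
  6 to go: {2,4,6,7,8,9} 2  {4,5,6,7,8,9} 6
  7 to go: {1,2,4,6,7,8,9} 2  {2,4,5,6,7,8,9} 8  {3,4,5,6,7,8,9} 6
  8 to go: {0,3,4,5,6,7,8,9} 6  {1,2,4,5,6,7,8,9} 10  {2,3,4,5,6,7,8,9} 14
  if 0:d drops first: 24 orders
  if 1:a drops first: 20 orders
heap linearizations: 44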